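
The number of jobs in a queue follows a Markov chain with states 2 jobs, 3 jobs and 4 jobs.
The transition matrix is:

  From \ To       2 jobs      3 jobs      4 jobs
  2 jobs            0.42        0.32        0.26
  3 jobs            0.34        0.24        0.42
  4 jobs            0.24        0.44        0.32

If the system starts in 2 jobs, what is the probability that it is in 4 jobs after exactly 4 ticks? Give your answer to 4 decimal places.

0.3332

Propagate the distribution vector 4 ticks from 2 jobs.
After 0 ticks: (1.0000, 0.0000, 0.0000)
After 1 tick: (0.4200, 0.3200, 0.2600)
After 2 ticks: (0.3476, 0.3256, 0.3268)
After 3 ticks: (0.3351, 0.3332, 0.3317)
After 4 ticks: (0.3336, 0.3332, 0.3332)
P(in 4 jobs after 4 ticks) = 0.3332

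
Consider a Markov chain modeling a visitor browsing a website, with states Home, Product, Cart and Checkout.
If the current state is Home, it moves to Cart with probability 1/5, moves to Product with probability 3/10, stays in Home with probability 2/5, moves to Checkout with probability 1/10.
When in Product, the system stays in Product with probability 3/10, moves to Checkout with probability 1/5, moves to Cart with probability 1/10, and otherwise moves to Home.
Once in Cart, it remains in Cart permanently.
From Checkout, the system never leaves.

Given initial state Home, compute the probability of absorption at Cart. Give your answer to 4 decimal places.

0.5667

Let h(s) be the probability of absorption at Cart starting from transient state s. Then h(Cart) = 1 and h(Checkout) = 0. By first-step analysis:
h(Home) = 0.4·h(Home) + 0.3·h(Product) + 0.2·1 + 0.1·0
h(Product) = 0.4·h(Home) + 0.3·h(Product) + 0.1·1 + 0.2·0
Solving: h(Home) = 0.5667, h(Product) = 0.4667.
Starting from Home, the probability is 0.5667.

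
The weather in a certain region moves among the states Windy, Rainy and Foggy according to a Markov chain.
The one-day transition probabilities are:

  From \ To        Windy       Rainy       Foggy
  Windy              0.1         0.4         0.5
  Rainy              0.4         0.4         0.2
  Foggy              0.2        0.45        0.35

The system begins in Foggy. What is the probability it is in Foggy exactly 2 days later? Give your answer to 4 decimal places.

Sum over the intermediate state after 1 day:
P = P(Foggy→Windy)·P(Windy→Foggy) + P(Foggy→Rainy)·P(Rainy→Foggy) + P(Foggy→Foggy)·P(Foggy→Foggy)
  = 0.2×0.5 + 0.45×0.2 + 0.35×0.35
  = 0.1000 + 0.0900 + 0.1225 = 0.3125

0.3125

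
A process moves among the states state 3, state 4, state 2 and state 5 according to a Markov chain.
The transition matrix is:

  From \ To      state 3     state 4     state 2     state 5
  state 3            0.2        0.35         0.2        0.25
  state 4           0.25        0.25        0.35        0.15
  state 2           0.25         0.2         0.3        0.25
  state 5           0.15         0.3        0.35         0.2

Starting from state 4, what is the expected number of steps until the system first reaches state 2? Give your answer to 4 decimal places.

3.1558

Let t(s) be the expected number of steps to first reach state 2 from state s, with t(state 2) = 0. Conditioning on the first step:
t(state 3) = 1 + 0.2·t(state 3) + 0.35·t(state 4) + 0.25·t(state 5)
t(state 4) = 1 + 0.25·t(state 3) + 0.25·t(state 4) + 0.15·t(state 5)
t(state 5) = 1 + 0.15·t(state 3) + 0.3·t(state 4) + 0.2·t(state 5)
Solving: t(state 3) = 3.6022, t(state 4) = 3.1558, t(state 5) = 3.1088.
Expected steps from state 4 to state 2: 3.1558.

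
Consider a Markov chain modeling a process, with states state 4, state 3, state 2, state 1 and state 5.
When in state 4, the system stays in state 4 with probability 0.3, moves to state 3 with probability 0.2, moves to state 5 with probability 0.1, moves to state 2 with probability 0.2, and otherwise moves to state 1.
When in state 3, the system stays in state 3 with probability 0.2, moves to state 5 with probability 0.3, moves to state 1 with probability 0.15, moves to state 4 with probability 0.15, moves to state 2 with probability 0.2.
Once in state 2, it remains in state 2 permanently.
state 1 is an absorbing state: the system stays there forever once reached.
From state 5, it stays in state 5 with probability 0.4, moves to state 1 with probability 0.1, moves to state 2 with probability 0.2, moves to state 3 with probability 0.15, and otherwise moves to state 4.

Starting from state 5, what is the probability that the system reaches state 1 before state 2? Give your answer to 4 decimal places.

Let h(s) be the probability of absorption at state 1 starting from transient state s. Then h(state 1) = 1 and h(state 2) = 0. By first-step analysis:
h(state 4) = 0.3·h(state 4) + 0.2·h(state 3) + 0.2·0 + 0.2·1 + 0.1·h(state 5)
h(state 3) = 0.15·h(state 4) + 0.2·h(state 3) + 0.2·0 + 0.15·1 + 0.3·h(state 5)
h(state 5) = 0.15·h(state 4) + 0.15·h(state 3) + 0.2·0 + 0.1·1 + 0.4·h(state 5)
Solving: h(state 4) = 0.4606, h(state 3) = 0.4188, h(state 5) = 0.3865.
Starting from state 5, the probability is 0.3865.

0.3865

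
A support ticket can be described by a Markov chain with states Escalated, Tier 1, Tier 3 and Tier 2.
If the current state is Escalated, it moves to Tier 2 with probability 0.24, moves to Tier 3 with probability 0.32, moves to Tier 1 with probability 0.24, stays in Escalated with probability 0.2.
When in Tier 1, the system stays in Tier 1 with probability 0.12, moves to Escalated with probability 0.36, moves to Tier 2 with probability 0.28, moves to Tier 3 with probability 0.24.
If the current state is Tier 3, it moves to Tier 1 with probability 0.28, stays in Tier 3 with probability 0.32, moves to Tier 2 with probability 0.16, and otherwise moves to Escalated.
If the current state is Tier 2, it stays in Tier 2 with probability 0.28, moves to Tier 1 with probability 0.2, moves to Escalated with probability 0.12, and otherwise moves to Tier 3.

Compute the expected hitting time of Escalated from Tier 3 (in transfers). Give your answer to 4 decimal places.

Let t(s) be the expected number of transfers to first reach Escalated from state s, with t(Escalated) = 0. Conditioning on the first transfer:
t(Tier 1) = 1 + 0.12·t(Tier 1) + 0.24·t(Tier 3) + 0.28·t(Tier 2)
t(Tier 3) = 1 + 0.28·t(Tier 1) + 0.32·t(Tier 3) + 0.16·t(Tier 2)
t(Tier 2) = 1 + 0.2·t(Tier 1) + 0.4·t(Tier 3) + 0.28·t(Tier 2)
Solving: t(Tier 1) = 3.7715, t(Tier 3) = 4.1378, t(Tier 2) = 4.7353.
Expected transfers from Tier 3 to Escalated: 4.1378.

4.1378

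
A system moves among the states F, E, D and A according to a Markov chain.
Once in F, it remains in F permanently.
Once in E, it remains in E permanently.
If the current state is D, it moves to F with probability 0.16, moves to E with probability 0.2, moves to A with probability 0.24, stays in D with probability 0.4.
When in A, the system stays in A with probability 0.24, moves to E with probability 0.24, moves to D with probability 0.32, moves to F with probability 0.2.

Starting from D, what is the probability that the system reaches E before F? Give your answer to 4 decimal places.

0.5527

Let h(s) be the probability of absorption at E starting from transient state s. Then h(E) = 1 and h(F) = 0. By first-step analysis:
h(D) = 0.16·0 + 0.2·1 + 0.4·h(D) + 0.24·h(A)
h(A) = 0.2·0 + 0.24·1 + 0.32·h(D) + 0.24·h(A)
Solving: h(D) = 0.5527, h(A) = 0.5485.
Starting from D, the probability is 0.5527.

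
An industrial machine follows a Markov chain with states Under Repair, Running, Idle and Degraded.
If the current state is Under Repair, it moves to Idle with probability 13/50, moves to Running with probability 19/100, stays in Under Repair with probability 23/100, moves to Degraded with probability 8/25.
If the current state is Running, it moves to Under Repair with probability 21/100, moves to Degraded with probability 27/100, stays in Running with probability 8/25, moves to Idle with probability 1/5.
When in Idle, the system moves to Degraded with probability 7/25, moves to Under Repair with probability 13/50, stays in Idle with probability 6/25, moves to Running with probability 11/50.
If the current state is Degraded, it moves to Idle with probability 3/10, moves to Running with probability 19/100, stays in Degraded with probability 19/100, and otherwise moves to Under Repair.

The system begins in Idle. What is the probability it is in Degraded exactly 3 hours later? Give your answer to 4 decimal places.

Propagate the distribution vector 3 hours from Idle.
After 0 hours: (0.0000, 0.0000, 1.0000, 0.0000)
After 1 hour: (0.2600, 0.2200, 0.2400, 0.2800)
After 2 hours: (0.2580, 0.2258, 0.2532, 0.2630)
After 3 hours: (0.2568, 0.2270, 0.2519, 0.2644)
P(in Degraded after 3 hours) = 0.2644

0.2644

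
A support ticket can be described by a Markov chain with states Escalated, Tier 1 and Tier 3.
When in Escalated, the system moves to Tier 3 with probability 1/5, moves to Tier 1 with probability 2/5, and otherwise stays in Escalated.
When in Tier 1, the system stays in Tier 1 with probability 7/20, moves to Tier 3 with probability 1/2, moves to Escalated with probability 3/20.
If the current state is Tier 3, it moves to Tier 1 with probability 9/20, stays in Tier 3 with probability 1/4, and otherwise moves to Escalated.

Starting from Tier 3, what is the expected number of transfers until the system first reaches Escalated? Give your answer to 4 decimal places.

4.1905

Let t(s) be the expected number of transfers to first reach Escalated from state s, with t(Escalated) = 0. Conditioning on the first transfer:
t(Tier 1) = 1 + 0.35·t(Tier 1) + 0.5·t(Tier 3)
t(Tier 3) = 1 + 0.45·t(Tier 1) + 0.25·t(Tier 3)
Solving: t(Tier 1) = 4.7619, t(Tier 3) = 4.1905.
Expected transfers from Tier 3 to Escalated: 4.1905.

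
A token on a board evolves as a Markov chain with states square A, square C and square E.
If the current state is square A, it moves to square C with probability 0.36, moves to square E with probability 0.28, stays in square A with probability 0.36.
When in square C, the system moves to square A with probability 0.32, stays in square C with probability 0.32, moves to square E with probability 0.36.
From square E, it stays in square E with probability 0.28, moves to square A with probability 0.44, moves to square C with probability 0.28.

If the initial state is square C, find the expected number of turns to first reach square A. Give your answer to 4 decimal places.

2.7778

Let t(s) be the expected number of turns to first reach square A from state s, with t(square A) = 0. Conditioning on the first turn:
t(square C) = 1 + 0.32·t(square C) + 0.36·t(square E)
t(square E) = 1 + 0.28·t(square C) + 0.28·t(square E)
Solving: t(square C) = 2.7778, t(square E) = 2.4691.
Expected turns from square C to square A: 2.7778.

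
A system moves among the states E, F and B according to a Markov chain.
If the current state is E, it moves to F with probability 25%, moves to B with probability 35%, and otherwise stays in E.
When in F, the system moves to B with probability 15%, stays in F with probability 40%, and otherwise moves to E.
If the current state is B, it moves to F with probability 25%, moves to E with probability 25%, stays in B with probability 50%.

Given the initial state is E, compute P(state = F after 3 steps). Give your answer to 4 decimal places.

Propagate the distribution vector 3 steps from E.
After 0 steps: (1.0000, 0.0000, 0.0000)
After 1 step: (0.4000, 0.2500, 0.3500)
After 2 steps: (0.3600, 0.2875, 0.3525)
After 3 steps: (0.3615, 0.2931, 0.3454)
P(in F after 3 steps) = 0.2931

0.2931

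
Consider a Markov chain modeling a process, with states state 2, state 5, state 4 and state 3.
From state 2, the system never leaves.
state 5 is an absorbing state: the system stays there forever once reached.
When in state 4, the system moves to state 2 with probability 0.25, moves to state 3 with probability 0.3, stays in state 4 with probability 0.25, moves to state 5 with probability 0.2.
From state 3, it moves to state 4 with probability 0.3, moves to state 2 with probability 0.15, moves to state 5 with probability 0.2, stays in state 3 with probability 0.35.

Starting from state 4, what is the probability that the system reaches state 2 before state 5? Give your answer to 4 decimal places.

Let h(s) be the probability of absorption at state 2 starting from transient state s. Then h(state 2) = 1 and h(state 5) = 0. By first-step analysis:
h(state 4) = 0.25·1 + 0.2·0 + 0.25·h(state 4) + 0.3·h(state 3)
h(state 3) = 0.15·1 + 0.2·0 + 0.3·h(state 4) + 0.35·h(state 3)
Solving: h(state 4) = 0.5220, h(state 3) = 0.4717.
Starting from state 4, the probability is 0.5220.

0.5220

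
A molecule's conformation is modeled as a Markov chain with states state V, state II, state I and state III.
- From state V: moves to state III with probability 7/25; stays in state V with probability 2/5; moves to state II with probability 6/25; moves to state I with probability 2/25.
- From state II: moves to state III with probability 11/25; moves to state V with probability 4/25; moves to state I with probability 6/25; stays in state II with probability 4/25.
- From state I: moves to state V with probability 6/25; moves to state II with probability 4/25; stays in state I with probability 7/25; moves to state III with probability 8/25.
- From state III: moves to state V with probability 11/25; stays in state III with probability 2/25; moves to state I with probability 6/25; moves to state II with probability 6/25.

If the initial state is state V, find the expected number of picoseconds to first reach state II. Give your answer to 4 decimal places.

Let t(s) be the expected number of picoseconds to first reach state II from state s, with t(state II) = 0. Conditioning on the first picosecond:
t(state V) = 1 + 0.4·t(state V) + 0.08·t(state I) + 0.28·t(state III)
t(state I) = 1 + 0.24·t(state V) + 0.28·t(state I) + 0.32·t(state III)
t(state III) = 1 + 0.44·t(state V) + 0.24·t(state I) + 0.08·t(state III)
Solving: t(state V) = 4.3824, t(state I) = 4.8235, t(state III) = 4.4412.
Expected picoseconds from state V to state II: 4.3824.

4.3824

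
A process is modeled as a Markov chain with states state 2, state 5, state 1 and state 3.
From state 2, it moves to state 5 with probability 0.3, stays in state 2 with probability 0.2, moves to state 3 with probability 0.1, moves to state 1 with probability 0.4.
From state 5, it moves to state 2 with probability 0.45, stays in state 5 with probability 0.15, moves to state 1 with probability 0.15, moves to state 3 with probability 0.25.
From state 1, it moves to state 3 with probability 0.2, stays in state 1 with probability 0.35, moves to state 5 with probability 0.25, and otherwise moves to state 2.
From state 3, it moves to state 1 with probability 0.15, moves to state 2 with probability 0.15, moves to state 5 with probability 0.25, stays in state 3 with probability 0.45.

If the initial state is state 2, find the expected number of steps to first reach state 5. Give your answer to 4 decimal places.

3.6611

Let t(s) be the expected number of steps to first reach state 5 from state s, with t(state 5) = 0. Conditioning on the first step:
t(state 2) = 1 + 0.2·t(state 2) + 0.4·t(state 1) + 0.1·t(state 3)
t(state 1) = 1 + 0.2·t(state 2) + 0.35·t(state 1) + 0.2·t(state 3)
t(state 3) = 1 + 0.15·t(state 2) + 0.15·t(state 1) + 0.45·t(state 3)
Solving: t(state 2) = 3.6611, t(state 1) = 3.8551, t(state 3) = 3.8680.
Expected steps from state 2 to state 5: 3.6611.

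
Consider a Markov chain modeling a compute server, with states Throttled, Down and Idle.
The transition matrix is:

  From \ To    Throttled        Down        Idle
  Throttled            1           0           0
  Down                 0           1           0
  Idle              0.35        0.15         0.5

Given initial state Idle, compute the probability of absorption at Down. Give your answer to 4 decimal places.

0.3000

Let h(s) be the probability of absorption at Down starting from transient state s. Then h(Down) = 1 and h(Throttled) = 0. By first-step analysis:
h(Idle) = 0.35·0 + 0.15·1 + 0.5·h(Idle)
Solving: h(Idle) = 0.3000.
Starting from Idle, the probability is 0.3000.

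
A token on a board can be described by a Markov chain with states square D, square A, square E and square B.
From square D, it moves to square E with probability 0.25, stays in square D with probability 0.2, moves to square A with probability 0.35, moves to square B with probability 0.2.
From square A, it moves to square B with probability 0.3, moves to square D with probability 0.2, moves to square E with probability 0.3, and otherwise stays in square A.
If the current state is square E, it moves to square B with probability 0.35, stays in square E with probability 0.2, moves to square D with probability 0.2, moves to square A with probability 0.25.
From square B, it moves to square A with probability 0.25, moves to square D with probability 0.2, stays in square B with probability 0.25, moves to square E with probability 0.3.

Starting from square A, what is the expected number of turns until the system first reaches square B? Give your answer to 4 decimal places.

Let t(s) be the expected number of turns to first reach square B from state s, with t(square B) = 0. Conditioning on the first turn:
t(square D) = 1 + 0.2·t(square D) + 0.35·t(square A) + 0.25·t(square E)
t(square A) = 1 + 0.2·t(square D) + 0.2·t(square A) + 0.3·t(square E)
t(square E) = 1 + 0.2·t(square D) + 0.25·t(square A) + 0.2·t(square E)
Solving: t(square D) = 3.7597, t(square A) = 3.4109, t(square E) = 3.2558.
Expected turns from square A to square B: 3.4109.

3.4109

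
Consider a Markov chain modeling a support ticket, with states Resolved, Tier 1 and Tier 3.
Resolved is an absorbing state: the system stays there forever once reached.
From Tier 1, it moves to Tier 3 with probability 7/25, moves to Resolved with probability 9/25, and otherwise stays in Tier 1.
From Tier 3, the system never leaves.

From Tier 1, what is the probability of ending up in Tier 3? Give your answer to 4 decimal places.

Let h(s) be the probability of absorption at Tier 3 starting from transient state s. Then h(Tier 3) = 1 and h(Resolved) = 0. By first-step analysis:
h(Tier 1) = 0.36·0 + 0.36·h(Tier 1) + 0.28·1
Solving: h(Tier 1) = 0.4375.
Starting from Tier 1, the probability is 0.4375.

0.4375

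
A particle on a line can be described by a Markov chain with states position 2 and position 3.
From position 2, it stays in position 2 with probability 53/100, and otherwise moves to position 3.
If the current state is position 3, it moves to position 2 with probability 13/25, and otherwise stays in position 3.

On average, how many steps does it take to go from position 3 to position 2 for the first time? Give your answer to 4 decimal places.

Let t(s) be the expected number of steps to first reach position 2 from state s, with t(position 2) = 0. Conditioning on the first step:
t(position 3) = 1 + 0.48·t(position 3)
Solving: t(position 3) = 1.9231.
Expected steps from position 3 to position 2: 1.9231.

1.9231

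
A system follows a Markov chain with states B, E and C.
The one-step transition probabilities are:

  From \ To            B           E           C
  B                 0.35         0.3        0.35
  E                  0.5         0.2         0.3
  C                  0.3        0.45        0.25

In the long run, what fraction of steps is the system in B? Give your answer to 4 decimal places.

0.3819

Let the stationary distribution be π with π = πP and π_1 + π_2 + π_3 = 1.
π_1 = 0.35·π_1 + 0.5·π_2 + 0.3·π_3
π_2 = 0.3·π_1 + 0.2·π_2 + 0.45·π_3
Solving with the normalization constraint gives π = (0.3819, 0.3142, 0.3039).
So the stationary probability of B is 0.3819.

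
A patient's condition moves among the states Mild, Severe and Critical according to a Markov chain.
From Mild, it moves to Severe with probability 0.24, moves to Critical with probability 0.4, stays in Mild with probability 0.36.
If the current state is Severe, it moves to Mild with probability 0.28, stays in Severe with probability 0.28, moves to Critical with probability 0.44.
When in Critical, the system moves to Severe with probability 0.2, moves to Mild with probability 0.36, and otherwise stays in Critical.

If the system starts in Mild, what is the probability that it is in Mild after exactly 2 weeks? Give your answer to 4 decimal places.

Sum over the intermediate state after 1 week:
P = P(Mild→Mild)·P(Mild→Mild) + P(Mild→Severe)·P(Severe→Mild) + P(Mild→Critical)·P(Critical→Mild)
  = 0.36×0.36 + 0.24×0.28 + 0.4×0.36
  = 0.1296 + 0.0672 + 0.1440 = 0.3408

0.3408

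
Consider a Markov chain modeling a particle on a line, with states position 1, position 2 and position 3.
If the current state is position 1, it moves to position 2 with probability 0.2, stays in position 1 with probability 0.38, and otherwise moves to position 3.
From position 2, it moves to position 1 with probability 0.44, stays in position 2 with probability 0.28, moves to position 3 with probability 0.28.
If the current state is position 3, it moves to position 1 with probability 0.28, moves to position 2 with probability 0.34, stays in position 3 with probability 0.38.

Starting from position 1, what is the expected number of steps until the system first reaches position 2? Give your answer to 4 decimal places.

3.8981

Let t(s) be the expected number of steps to first reach position 2 from state s, with t(position 2) = 0. Conditioning on the first step:
t(position 1) = 1 + 0.38·t(position 1) + 0.42·t(position 3)
t(position 3) = 1 + 0.28·t(position 1) + 0.38·t(position 3)
Solving: t(position 1) = 3.8981, t(position 3) = 3.3733.
Expected steps from position 1 to position 2: 3.8981.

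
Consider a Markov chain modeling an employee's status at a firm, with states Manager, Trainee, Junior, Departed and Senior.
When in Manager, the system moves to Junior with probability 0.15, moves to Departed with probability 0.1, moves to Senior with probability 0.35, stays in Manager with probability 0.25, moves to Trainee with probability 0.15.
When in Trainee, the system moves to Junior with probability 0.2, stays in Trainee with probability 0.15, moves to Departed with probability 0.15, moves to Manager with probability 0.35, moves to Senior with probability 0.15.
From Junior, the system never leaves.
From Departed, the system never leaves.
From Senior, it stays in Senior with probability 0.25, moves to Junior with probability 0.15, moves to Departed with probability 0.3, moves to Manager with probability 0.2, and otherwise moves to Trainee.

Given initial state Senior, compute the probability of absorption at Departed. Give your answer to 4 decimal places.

0.6028

Let h(s) be the probability of absorption at Departed starting from transient state s. Then h(Departed) = 1 and h(Junior) = 0. By first-step analysis:
h(Manager) = 0.25·h(Manager) + 0.15·h(Trainee) + 0.15·0 + 0.1·1 + 0.35·h(Senior)
h(Trainee) = 0.35·h(Manager) + 0.15·h(Trainee) + 0.2·0 + 0.15·1 + 0.15·h(Senior)
h(Senior) = 0.2·h(Manager) + 0.1·h(Trainee) + 0.15·0 + 0.3·1 + 0.25·h(Senior)
Solving: h(Manager) = 0.5135, h(Trainee) = 0.4943, h(Senior) = 0.6028.
Starting from Senior, the probability is 0.6028.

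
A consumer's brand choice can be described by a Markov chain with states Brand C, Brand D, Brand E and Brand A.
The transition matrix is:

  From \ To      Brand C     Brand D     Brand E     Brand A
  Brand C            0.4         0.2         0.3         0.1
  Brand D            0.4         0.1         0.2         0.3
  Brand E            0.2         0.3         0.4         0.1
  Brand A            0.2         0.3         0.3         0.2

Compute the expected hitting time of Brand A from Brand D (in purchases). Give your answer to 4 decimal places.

Let t(s) be the expected number of purchases to first reach Brand A from state s, with t(Brand A) = 0. Conditioning on the first purchase:
t(Brand C) = 1 + 0.4·t(Brand C) + 0.2·t(Brand D) + 0.3·t(Brand E)
t(Brand D) = 1 + 0.4·t(Brand C) + 0.1·t(Brand D) + 0.2·t(Brand E)
t(Brand E) = 1 + 0.2·t(Brand C) + 0.3·t(Brand D) + 0.4·t(Brand E)
Solving: t(Brand C) = 7.0423, t(Brand D) = 5.7746, t(Brand E) = 6.9014.
Expected purchases from Brand D to Brand A: 5.7746.

5.7746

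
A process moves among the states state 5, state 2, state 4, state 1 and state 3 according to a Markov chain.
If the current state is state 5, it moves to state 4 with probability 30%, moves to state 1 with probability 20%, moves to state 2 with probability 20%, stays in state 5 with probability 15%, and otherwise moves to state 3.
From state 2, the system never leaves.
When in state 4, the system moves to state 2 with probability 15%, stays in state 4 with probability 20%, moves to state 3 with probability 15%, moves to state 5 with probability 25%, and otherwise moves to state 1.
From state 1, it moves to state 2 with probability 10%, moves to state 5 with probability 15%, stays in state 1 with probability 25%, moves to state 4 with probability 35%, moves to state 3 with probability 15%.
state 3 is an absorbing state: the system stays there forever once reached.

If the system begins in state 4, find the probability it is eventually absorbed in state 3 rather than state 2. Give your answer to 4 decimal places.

Let h(s) be the probability of absorption at state 3 starting from transient state s. Then h(state 3) = 1 and h(state 2) = 0. By first-step analysis:
h(state 5) = 0.15·h(state 5) + 0.2·0 + 0.3·h(state 4) + 0.2·h(state 1) + 0.15·1
h(state 4) = 0.25·h(state 5) + 0.15·0 + 0.2·h(state 4) + 0.25·h(state 1) + 0.15·1
h(state 1) = 0.15·h(state 5) + 0.1·0 + 0.35·h(state 4) + 0.25·h(state 1) + 0.15·1
Solving: h(state 5) = 0.4788, h(state 4) = 0.5029, h(state 1) = 0.5304.
Starting from state 4, the probability is 0.5029.

0.5029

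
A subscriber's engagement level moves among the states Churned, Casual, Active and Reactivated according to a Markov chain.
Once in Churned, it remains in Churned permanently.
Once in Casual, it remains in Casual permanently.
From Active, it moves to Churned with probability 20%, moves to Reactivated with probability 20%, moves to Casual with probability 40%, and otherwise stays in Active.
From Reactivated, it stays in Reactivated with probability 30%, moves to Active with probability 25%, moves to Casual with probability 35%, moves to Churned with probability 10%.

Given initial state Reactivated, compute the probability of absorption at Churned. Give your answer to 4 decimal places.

0.2549

Let h(s) be the probability of absorption at Churned starting from transient state s. Then h(Churned) = 1 and h(Casual) = 0. By first-step analysis:
h(Active) = 0.2·1 + 0.4·0 + 0.2·h(Active) + 0.2·h(Reactivated)
h(Reactivated) = 0.1·1 + 0.35·0 + 0.25·h(Active) + 0.3·h(Reactivated)
Solving: h(Active) = 0.3137, h(Reactivated) = 0.2549.
Starting from Reactivated, the probability is 0.2549.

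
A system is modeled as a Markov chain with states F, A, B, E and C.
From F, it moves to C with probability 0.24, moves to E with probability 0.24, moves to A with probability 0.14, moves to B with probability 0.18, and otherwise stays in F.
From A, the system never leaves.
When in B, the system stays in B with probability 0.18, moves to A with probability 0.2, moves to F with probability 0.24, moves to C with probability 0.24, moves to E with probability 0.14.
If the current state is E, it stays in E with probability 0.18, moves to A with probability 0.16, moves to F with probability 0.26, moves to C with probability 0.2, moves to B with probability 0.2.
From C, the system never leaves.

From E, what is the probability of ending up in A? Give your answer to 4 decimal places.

Let h(s) be the probability of absorption at A starting from transient state s. Then h(A) = 1 and h(C) = 0. By first-step analysis:
h(F) = 0.2·h(F) + 0.14·1 + 0.18·h(B) + 0.24·h(E) + 0.24·0
h(B) = 0.24·h(F) + 0.2·1 + 0.18·h(B) + 0.14·h(E) + 0.24·0
h(E) = 0.26·h(F) + 0.16·1 + 0.2·h(B) + 0.18·h(E) + 0.2·0
Solving: h(F) = 0.4013, h(B) = 0.4345, h(E) = 0.4283.
Starting from E, the probability is 0.4283.

0.4283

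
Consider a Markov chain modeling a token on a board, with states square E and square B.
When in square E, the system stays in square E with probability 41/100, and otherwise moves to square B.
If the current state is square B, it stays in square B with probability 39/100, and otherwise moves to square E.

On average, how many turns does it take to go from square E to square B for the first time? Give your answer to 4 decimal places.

Let t(s) be the expected number of turns to first reach square B from state s, with t(square B) = 0. Conditioning on the first turn:
t(square E) = 1 + 0.41·t(square E)
Solving: t(square E) = 1.6949.
Expected turns from square E to square B: 1.6949.

1.6949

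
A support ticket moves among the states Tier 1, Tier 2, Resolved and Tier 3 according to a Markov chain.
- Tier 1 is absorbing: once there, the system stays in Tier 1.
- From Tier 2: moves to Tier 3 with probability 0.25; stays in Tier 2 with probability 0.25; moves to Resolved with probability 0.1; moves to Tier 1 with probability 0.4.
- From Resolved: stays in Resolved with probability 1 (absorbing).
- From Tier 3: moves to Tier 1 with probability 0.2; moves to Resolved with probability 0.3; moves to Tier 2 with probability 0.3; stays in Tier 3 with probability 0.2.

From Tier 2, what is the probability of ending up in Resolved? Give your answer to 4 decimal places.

Let h(s) be the probability of absorption at Resolved starting from transient state s. Then h(Resolved) = 1 and h(Tier 1) = 0. By first-step analysis:
h(Tier 2) = 0.4·0 + 0.25·h(Tier 2) + 0.1·1 + 0.25·h(Tier 3)
h(Tier 3) = 0.2·0 + 0.3·h(Tier 2) + 0.3·1 + 0.2·h(Tier 3)
Solving: h(Tier 2) = 0.2952, h(Tier 3) = 0.4857.
Starting from Tier 2, the probability is 0.2952.

0.2952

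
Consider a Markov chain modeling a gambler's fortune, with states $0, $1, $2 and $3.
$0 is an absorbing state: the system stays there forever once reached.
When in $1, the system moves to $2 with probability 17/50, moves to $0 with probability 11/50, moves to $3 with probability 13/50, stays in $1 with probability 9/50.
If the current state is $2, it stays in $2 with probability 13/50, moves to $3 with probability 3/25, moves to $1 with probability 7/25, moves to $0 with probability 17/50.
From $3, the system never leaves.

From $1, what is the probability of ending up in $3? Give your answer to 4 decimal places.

0.4558

Let h(s) be the probability of absorption at $3 starting from transient state s. Then h($3) = 1 and h($0) = 0. By first-step analysis:
h($1) = 0.22·0 + 0.18·h($1) + 0.34·h($2) + 0.26·1
h($2) = 0.34·0 + 0.28·h($1) + 0.26·h($2) + 0.12·1
Solving: h($1) = 0.4558, h($2) = 0.3346.
Starting from $1, the probability is 0.4558.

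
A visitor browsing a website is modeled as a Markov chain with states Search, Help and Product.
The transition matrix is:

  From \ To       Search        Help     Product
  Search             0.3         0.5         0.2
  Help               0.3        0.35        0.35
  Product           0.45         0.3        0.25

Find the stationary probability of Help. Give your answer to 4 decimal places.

Let the stationary distribution be π with π = πP and π_1 + π_2 + π_3 = 1.
π_1 = 0.3·π_1 + 0.3·π_2 + 0.45·π_3
π_2 = 0.5·π_1 + 0.35·π_2 + 0.3·π_3
Solving with the normalization constraint gives π = (0.3408, 0.3875, 0.2717).
So the stationary probability of Help is 0.3875.

0.3875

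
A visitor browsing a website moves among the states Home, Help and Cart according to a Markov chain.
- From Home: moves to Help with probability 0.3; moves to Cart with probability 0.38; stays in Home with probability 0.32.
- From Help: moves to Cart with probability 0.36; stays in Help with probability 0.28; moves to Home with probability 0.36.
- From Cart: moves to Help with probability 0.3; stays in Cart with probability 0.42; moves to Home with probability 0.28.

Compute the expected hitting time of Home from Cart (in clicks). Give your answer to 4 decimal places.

3.2946

Let t(s) be the expected number of clicks to first reach Home from state s, with t(Home) = 0. Conditioning on the first click:
t(Help) = 1 + 0.28·t(Help) + 0.36·t(Cart)
t(Cart) = 1 + 0.3·t(Help) + 0.42·t(Cart)
Solving: t(Help) = 3.0362, t(Cart) = 3.2946.
Expected clicks from Cart to Home: 3.2946.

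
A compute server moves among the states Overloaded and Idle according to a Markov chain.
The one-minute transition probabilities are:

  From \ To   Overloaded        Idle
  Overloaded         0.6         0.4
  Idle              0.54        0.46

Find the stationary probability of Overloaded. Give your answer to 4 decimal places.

0.5745

Let the stationary distribution be π with π = πP and π_1 + π_2 = 1.
π_1 = 0.6·π_1 + 0.54·π_2
Solving with the normalization constraint gives π = (0.5745, 0.4255).
So the stationary probability of Overloaded is 0.5745.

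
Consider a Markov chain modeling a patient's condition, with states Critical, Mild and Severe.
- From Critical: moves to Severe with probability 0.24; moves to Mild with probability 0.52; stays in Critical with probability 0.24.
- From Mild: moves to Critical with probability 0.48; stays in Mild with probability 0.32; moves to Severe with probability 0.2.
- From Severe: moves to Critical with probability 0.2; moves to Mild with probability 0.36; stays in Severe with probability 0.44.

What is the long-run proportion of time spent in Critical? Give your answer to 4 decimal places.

0.3238

Let the stationary distribution be π with π = πP and π_1 + π_2 + π_3 = 1.
π_1 = 0.24·π_1 + 0.48·π_2 + 0.2·π_3
π_2 = 0.52·π_1 + 0.32·π_2 + 0.36·π_3
Solving with the normalization constraint gives π = (0.3238, 0.3960, 0.2802).
So the stationary probability of Critical is 0.3238.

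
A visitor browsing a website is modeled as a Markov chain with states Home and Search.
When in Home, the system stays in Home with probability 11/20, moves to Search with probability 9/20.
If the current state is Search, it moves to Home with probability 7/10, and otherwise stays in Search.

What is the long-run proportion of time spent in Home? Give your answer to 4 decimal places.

Let the stationary distribution be π with π = πP and π_1 + π_2 = 1.
π_1 = 0.55·π_1 + 0.7·π_2
Solving with the normalization constraint gives π = (0.6087, 0.3913).
So the stationary probability of Home is 0.6087.

0.6087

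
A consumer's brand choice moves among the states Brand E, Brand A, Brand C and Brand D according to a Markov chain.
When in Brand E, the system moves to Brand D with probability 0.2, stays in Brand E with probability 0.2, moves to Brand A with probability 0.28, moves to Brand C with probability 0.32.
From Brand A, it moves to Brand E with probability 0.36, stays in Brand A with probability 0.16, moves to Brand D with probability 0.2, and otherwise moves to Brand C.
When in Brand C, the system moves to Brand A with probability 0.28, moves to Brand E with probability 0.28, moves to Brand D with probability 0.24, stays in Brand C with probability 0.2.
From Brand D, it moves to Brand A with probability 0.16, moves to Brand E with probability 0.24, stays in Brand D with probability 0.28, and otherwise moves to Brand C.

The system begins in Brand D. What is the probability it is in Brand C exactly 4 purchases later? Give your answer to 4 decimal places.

Propagate the distribution vector 4 purchases from Brand D.
After 0 purchases: (0.0000, 0.0000, 0.0000, 1.0000)
After 1 purchase: (0.2400, 0.1600, 0.3200, 0.2800)
After 2 purchases: (0.2624, 0.2272, 0.2752, 0.2352)
After 3 purchases: (0.2678, 0.2245, 0.2779, 0.2298)
After 4 purchases: (0.2673, 0.2255, 0.2777, 0.2295)
P(in Brand C after 4 purchases) = 0.2777

0.2777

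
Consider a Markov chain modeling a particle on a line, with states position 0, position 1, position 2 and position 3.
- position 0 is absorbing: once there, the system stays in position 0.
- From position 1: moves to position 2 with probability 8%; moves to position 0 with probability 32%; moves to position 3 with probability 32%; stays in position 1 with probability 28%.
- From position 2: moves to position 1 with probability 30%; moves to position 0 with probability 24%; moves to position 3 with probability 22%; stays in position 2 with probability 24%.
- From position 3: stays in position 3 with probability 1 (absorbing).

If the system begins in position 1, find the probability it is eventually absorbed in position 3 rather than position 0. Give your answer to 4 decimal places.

Let h(s) be the probability of absorption at position 3 starting from transient state s. Then h(position 3) = 1 and h(position 0) = 0. By first-step analysis:
h(position 1) = 0.32·0 + 0.28·h(position 1) + 0.08·h(position 2) + 0.32·1
h(position 2) = 0.24·0 + 0.3·h(position 1) + 0.24·h(position 2) + 0.22·1
Solving: h(position 1) = 0.4985, h(position 2) = 0.4862.
Starting from position 1, the probability is 0.4985.

0.4985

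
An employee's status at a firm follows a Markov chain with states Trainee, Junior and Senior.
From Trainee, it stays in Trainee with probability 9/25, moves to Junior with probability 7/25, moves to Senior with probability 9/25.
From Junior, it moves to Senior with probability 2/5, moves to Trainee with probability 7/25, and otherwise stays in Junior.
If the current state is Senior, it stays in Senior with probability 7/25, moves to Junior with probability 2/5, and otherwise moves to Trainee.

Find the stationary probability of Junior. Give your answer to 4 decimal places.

0.3349

Let the stationary distribution be π with π = πP and π_1 + π_2 + π_3 = 1.
π_1 = 0.36·π_1 + 0.28·π_2 + 0.32·π_3
π_2 = 0.28·π_1 + 0.32·π_2 + 0.4·π_3
Solving with the normalization constraint gives π = (0.3194, 0.3349, 0.3457).
So the stationary probability of Junior is 0.3349.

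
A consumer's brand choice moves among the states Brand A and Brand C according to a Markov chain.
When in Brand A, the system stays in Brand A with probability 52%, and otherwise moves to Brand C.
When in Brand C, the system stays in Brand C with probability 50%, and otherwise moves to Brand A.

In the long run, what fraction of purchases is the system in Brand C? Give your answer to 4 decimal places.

Let the stationary distribution be π with π = πP and π_1 + π_2 = 1.
π_1 = 0.52·π_1 + 0.5·π_2
Solving with the normalization constraint gives π = (0.5102, 0.4898).
So the stationary probability of Brand C is 0.4898.

0.4898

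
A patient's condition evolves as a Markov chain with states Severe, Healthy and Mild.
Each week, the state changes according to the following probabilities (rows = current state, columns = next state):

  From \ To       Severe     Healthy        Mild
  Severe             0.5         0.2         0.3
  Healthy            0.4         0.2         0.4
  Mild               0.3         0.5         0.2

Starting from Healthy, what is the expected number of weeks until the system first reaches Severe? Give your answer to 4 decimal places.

Let t(s) be the expected number of weeks to first reach Severe from state s, with t(Severe) = 0. Conditioning on the first week:
t(Healthy) = 1 + 0.2·t(Healthy) + 0.4·t(Mild)
t(Mild) = 1 + 0.5·t(Healthy) + 0.2·t(Mild)
Solving: t(Healthy) = 2.7273, t(Mild) = 2.9545.
Expected weeks from Healthy to Severe: 2.7273.

2.7273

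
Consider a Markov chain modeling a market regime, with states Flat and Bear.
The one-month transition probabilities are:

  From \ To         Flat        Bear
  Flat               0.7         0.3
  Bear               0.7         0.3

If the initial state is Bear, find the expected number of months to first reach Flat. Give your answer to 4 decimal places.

1.4286

Let t(s) be the expected number of months to first reach Flat from state s, with t(Flat) = 0. Conditioning on the first month:
t(Bear) = 1 + 0.3·t(Bear)
Solving: t(Bear) = 1.4286.
Expected months from Bear to Flat: 1.4286.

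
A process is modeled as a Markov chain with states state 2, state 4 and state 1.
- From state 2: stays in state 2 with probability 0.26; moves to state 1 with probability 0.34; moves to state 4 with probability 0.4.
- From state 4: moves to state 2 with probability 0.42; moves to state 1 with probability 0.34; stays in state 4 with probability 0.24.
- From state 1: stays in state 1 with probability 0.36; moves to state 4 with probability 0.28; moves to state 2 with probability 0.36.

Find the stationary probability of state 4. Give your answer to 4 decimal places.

0.3089

Let the stationary distribution be π with π = πP and π_1 + π_2 + π_3 = 1.
π_1 = 0.26·π_1 + 0.42·π_2 + 0.36·π_3
π_2 = 0.4·π_1 + 0.24·π_2 + 0.28·π_3
Solving with the normalization constraint gives π = (0.3441, 0.3089, 0.3469).
So the stationary probability of state 4 is 0.3089.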